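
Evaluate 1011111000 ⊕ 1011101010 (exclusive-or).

XOR: 1 when bits differ
  1011111000
^ 1011101010
------------
  0000010010
Decimal: 760 ^ 746 = 18



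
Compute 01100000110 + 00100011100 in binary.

Add column by column from the right: bit + bit + carry-in; write the sum mod 2, carry 1 when the sum is 2 or 3.
carry:  11000111000
        01100000110
+       00100011100
-------------------
       010000100010
(the carry out of the leftmost column, 0, becomes the leading bit)
Decimal check:
  01100000110 = 512 + 256 + 4 + 2 = 774
  00100011100 = 256 + 16 + 8 + 4 = 284
  774 + 284 = 1058, and 010000100010 = 1024 + 32 + 2 = 1058 ✓



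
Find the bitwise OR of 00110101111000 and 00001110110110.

OR: 1 when either bit is 1
  00110101111000
| 00001110110110
----------------
  00111111111110
Decimal: 3448 | 950 = 4094



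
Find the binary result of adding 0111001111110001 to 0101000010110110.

Add column by column from the right: bit + bit + carry-in; write the sum mod 2, carry 1 when the sum is 2 or 3.
carry:  1110011111100000
        0111001111110001
+       0101000010110110
------------------------
       01100010010100111
(the carry out of the leftmost column, 0, becomes the leading bit)
Decimal check:
  0111001111110001 = 16384 + 8192 + 4096 + 512 + 256 + 128 + 64 + 32 + 16 + 1 = 29681
  0101000010110110 = 16384 + 4096 + 128 + 32 + 16 + 4 + 2 = 20662
  29681 + 20662 = 50343, and 01100010010100111 = 32768 + 16384 + 1024 + 128 + 32 + 4 + 2 + 1 = 50343 ✓



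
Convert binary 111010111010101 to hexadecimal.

Group into 4-bit nibbles from right:
  0111 = 7
  0101 = 5
  1101 = D
  0101 = 5
Result: 75D5



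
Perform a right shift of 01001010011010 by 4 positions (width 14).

Original: 01001010011010 (decimal 4762)
Shift right by 4 positions
Drop the 4 low bits; fill with zeros on the left
Result: 00000100101001 (decimal 297)
Equivalent: 4762 >> 4 = 4762 ÷ 2^4 = 297



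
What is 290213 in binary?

Using repeated division by 2:
290213 ÷ 2 = 145106 remainder 1
145106 ÷ 2 = 72553 remainder 0
72553 ÷ 2 = 36276 remainder 1
36276 ÷ 2 = 18138 remainder 0
18138 ÷ 2 = 9069 remainder 0
9069 ÷ 2 = 4534 remainder 1
4534 ÷ 2 = 2267 remainder 0
2267 ÷ 2 = 1133 remainder 1
1133 ÷ 2 = 566 remainder 1
566 ÷ 2 = 283 remainder 0
283 ÷ 2 = 141 remainder 1
141 ÷ 2 = 70 remainder 1
70 ÷ 2 = 35 remainder 0
35 ÷ 2 = 17 remainder 1
17 ÷ 2 = 8 remainder 1
8 ÷ 2 = 4 remainder 0
4 ÷ 2 = 2 remainder 0
2 ÷ 2 = 1 remainder 0
1 ÷ 2 = 0 remainder 1
Reading remainders bottom to top: 1000110110110100101



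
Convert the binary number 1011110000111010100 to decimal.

Sum of powers of 2 for each 1-bit:
2^2 + 2^4 + 2^6 + 2^7 + 2^8 + 2^13 + 2^14 + 2^15 + 2^16 + 2^18
= 4 + 16 + 64 + 128 + 256 + 8192 + 16384 + 32768 + 65536 + 262144
= 385492



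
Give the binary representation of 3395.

Using repeated division by 2:
3395 ÷ 2 = 1697 remainder 1
1697 ÷ 2 = 848 remainder 1
848 ÷ 2 = 424 remainder 0
424 ÷ 2 = 212 remainder 0
212 ÷ 2 = 106 remainder 0
106 ÷ 2 = 53 remainder 0
53 ÷ 2 = 26 remainder 1
26 ÷ 2 = 13 remainder 0
13 ÷ 2 = 6 remainder 1
6 ÷ 2 = 3 remainder 0
3 ÷ 2 = 1 remainder 1
1 ÷ 2 = 0 remainder 1
Reading remainders bottom to top: 110101000011



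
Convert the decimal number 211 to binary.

Using repeated division by 2:
211 ÷ 2 = 105 remainder 1
105 ÷ 2 = 52 remainder 1
52 ÷ 2 = 26 remainder 0
26 ÷ 2 = 13 remainder 0
13 ÷ 2 = 6 remainder 1
6 ÷ 2 = 3 remainder 0
3 ÷ 2 = 1 remainder 1
1 ÷ 2 = 0 remainder 1
Reading remainders bottom to top: 11010011



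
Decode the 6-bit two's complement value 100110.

Binary: 100110
Sign bit: 1 (negative)
Invert: 011001
Add 1:  011010
Magnitude: 011010 = 16 + 8 + 2 = 26
Value: -26



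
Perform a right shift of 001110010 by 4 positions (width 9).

Original: 001110010 (decimal 114)
Shift right by 4 positions
Drop the 4 low bits; fill with zeros on the left
Result: 000000111 (decimal 7)
Equivalent: 114 >> 4 = 114 ÷ 2^4 = 7



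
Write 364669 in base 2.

Using repeated division by 2:
364669 ÷ 2 = 182334 remainder 1
182334 ÷ 2 = 91167 remainder 0
91167 ÷ 2 = 45583 remainder 1
45583 ÷ 2 = 22791 remainder 1
22791 ÷ 2 = 11395 remainder 1
11395 ÷ 2 = 5697 remainder 1
5697 ÷ 2 = 2848 remainder 1
2848 ÷ 2 = 1424 remainder 0
1424 ÷ 2 = 712 remainder 0
712 ÷ 2 = 356 remainder 0
356 ÷ 2 = 178 remainder 0
178 ÷ 2 = 89 remainder 0
89 ÷ 2 = 44 remainder 1
44 ÷ 2 = 22 remainder 0
22 ÷ 2 = 11 remainder 0
11 ÷ 2 = 5 remainder 1
5 ÷ 2 = 2 remainder 1
2 ÷ 2 = 1 remainder 0
1 ÷ 2 = 0 remainder 1
Reading remainders bottom to top: 1011001000001111101



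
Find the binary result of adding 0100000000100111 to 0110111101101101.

Add column by column from the right: bit + bit + carry-in; write the sum mod 2, carry 1 when the sum is 2 or 3.
carry:  1000000011011110
        0100000000100111
+       0110111101101101
------------------------
       01010111110010100
(the carry out of the leftmost column, 0, becomes the leading bit)
Decimal check:
  0100000000100111 = 16384 + 32 + 4 + 2 + 1 = 16423
  0110111101101101 = 16384 + 8192 + 2048 + 1024 + 512 + 256 + 64 + 32 + 8 + 4 + 1 = 28525
  16423 + 28525 = 44948, and 01010111110010100 = 32768 + 8192 + 2048 + 1024 + 512 + 256 + 128 + 16 + 4 = 44948 ✓



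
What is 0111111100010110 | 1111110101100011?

OR: 1 when either bit is 1
  0111111100010110
| 1111110101100011
------------------
  1111111101110111
Decimal: 32534 | 64867 = 65399



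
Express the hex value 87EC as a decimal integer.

Expand by place value (powers of 16):
Digit values: E = 14, C = 12
87EC = 8 × 16^3 + 7 × 16^2 + 14 × 16^1 + 12 × 16^0
= 8 × 4096 + 7 × 256 + 14 × 16 + 12 × 1
= 32768 + 1792 + 224 + 12
= 34796



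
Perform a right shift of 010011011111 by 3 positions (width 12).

Original: 010011011111 (decimal 1247)
Shift right by 3 positions
Drop the 3 low bits; fill with zeros on the left
Result: 000010011011 (decimal 155)
Equivalent: 1247 >> 3 = 1247 ÷ 2^3 = 155



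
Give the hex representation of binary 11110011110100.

Group into 4-bit nibbles from right:
  0011 = 3
  1100 = C
  1111 = F
  0100 = 4
Result: 3CF4



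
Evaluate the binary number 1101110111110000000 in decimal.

Sum of powers of 2 for each 1-bit:
2^7 + 2^8 + 2^9 + 2^10 + 2^11 + 2^13 + 2^14 + 2^15 + 2^17 + 2^18
= 128 + 256 + 512 + 1024 + 2048 + 8192 + 16384 + 32768 + 131072 + 262144
= 454528



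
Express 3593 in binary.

Using repeated division by 2:
3593 ÷ 2 = 1796 remainder 1
1796 ÷ 2 = 898 remainder 0
898 ÷ 2 = 449 remainder 0
449 ÷ 2 = 224 remainder 1
224 ÷ 2 = 112 remainder 0
112 ÷ 2 = 56 remainder 0
56 ÷ 2 = 28 remainder 0
28 ÷ 2 = 14 remainder 0
14 ÷ 2 = 7 remainder 0
7 ÷ 2 = 3 remainder 1
3 ÷ 2 = 1 remainder 1
1 ÷ 2 = 0 remainder 1
Reading remainders bottom to top: 111000001001



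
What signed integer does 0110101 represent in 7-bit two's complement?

Binary: 0110101
Sign bit: 0 (non-negative)
Read directly as an unsigned value:
0110101 = 32 + 16 + 4 + 1 = 53
Value: 53



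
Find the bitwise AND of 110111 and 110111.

AND: 1 only when both bits are 1
  110111
& 110111
--------
  110111
Decimal: 55 & 55 = 55



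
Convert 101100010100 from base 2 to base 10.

Sum of powers of 2 for each 1-bit:
2^2 + 2^4 + 2^8 + 2^9 + 2^11
= 4 + 16 + 256 + 512 + 2048
= 2836



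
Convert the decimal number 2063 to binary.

Using repeated division by 2:
2063 ÷ 2 = 1031 remainder 1
1031 ÷ 2 = 515 remainder 1
515 ÷ 2 = 257 remainder 1
257 ÷ 2 = 128 remainder 1
128 ÷ 2 = 64 remainder 0
64 ÷ 2 = 32 remainder 0
32 ÷ 2 = 16 remainder 0
16 ÷ 2 = 8 remainder 0
8 ÷ 2 = 4 remainder 0
4 ÷ 2 = 2 remainder 0
2 ÷ 2 = 1 remainder 0
1 ÷ 2 = 0 remainder 1
Reading remainders bottom to top: 100000001111



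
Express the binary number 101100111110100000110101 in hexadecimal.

Group into 4-bit nibbles from right:
  1011 = B
  0011 = 3
  1110 = E
  1000 = 8
  0011 = 3
  0101 = 5
Result: B3E835



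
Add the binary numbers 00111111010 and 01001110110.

Add column by column from the right: bit + bit + carry-in; write the sum mod 2, carry 1 when the sum is 2 or 3.
carry:  11111111100
        00111111010
+       01001110110
-------------------
       010001110000
(the carry out of the leftmost column, 0, becomes the leading bit)
Decimal check:
  00111111010 = 256 + 128 + 64 + 32 + 16 + 8 + 2 = 506
  01001110110 = 512 + 64 + 32 + 16 + 4 + 2 = 630
  506 + 630 = 1136, and 010001110000 = 1024 + 64 + 32 + 16 = 1136 ✓



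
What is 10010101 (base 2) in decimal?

Sum of powers of 2 for each 1-bit:
2^0 + 2^2 + 2^4 + 2^7
= 1 + 4 + 16 + 128
= 149



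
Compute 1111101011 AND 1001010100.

AND: 1 only when both bits are 1
  1111101011
& 1001010100
------------
  1001000000
Decimal: 1003 & 596 = 576



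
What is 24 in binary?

Using repeated division by 2:
24 ÷ 2 = 12 remainder 0
12 ÷ 2 = 6 remainder 0
6 ÷ 2 = 3 remainder 0
3 ÷ 2 = 1 remainder 1
1 ÷ 2 = 0 remainder 1
Reading remainders bottom to top: 11000



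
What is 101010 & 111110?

AND: 1 only when both bits are 1
  101010
& 111110
--------
  101010
Decimal: 42 & 62 = 42



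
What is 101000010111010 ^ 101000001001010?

XOR: 1 when bits differ
  101000010111010
^ 101000001001010
-----------------
  000000011110000
Decimal: 20666 ^ 20554 = 240



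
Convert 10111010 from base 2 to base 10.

Sum of powers of 2 for each 1-bit:
2^1 + 2^3 + 2^4 + 2^5 + 2^7
= 2 + 8 + 16 + 32 + 128
= 186



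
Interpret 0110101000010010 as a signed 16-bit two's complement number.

Binary: 0110101000010010
Sign bit: 0 (non-negative)
Read directly as an unsigned value:
0110101000010010 = 16384 + 8192 + 2048 + 512 + 16 + 2 = 27154
Value: 27154



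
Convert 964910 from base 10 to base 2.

Using repeated division by 2:
964910 ÷ 2 = 482455 remainder 0
482455 ÷ 2 = 241227 remainder 1
241227 ÷ 2 = 120613 remainder 1
120613 ÷ 2 = 60306 remainder 1
60306 ÷ 2 = 30153 remainder 0
30153 ÷ 2 = 15076 remainder 1
15076 ÷ 2 = 7538 remainder 0
7538 ÷ 2 = 3769 remainder 0
3769 ÷ 2 = 1884 remainder 1
1884 ÷ 2 = 942 remainder 0
942 ÷ 2 = 471 remainder 0
471 ÷ 2 = 235 remainder 1
235 ÷ 2 = 117 remainder 1
117 ÷ 2 = 58 remainder 1
58 ÷ 2 = 29 remainder 0
29 ÷ 2 = 14 remainder 1
14 ÷ 2 = 7 remainder 0
7 ÷ 2 = 3 remainder 1
3 ÷ 2 = 1 remainder 1
1 ÷ 2 = 0 remainder 1
Reading remainders bottom to top: 11101011100100101110



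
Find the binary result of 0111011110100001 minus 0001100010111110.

Method 1 - Direct subtraction (column by column from the right: bit − bit − borrow-in; if negative, add 2 and borrow 1 from the next column):
borrow: 0011000111111100
        0111011110100001
-       0001100010111110
------------------------
        0101111011100011

Method 2 - Add two's complement:
Two's complement of 0001100010111110: invert → 1110011101000001, add 1 → 1110011101000010
  0111011110100001
+ 1110011101000010
------------------
 10101111011100011  (end carry out of the top bit = 1)
Discarding the end carry: 0101111011100011
Decimal check:
  0111011110100001 = 16384 + 8192 + 4096 + 1024 + 512 + 256 + 128 + 32 + 1 = 30625
  0001100010111110 = 4096 + 2048 + 128 + 32 + 16 + 8 + 4 + 2 = 6334
  30625 - 6334 = 24291, and 0101111011100011 = 16384 + 4096 + 2048 + 1024 + 512 + 128 + 64 + 32 + 2 + 1 = 24291 ✓



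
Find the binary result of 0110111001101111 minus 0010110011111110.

Method 1 - Direct subtraction (column by column from the right: bit − bit − borrow-in; if negative, add 2 and borrow 1 from the next column):
borrow: 0000001111100000
        0110111001101111
-       0010110011111110
------------------------
        0100000101110001

Method 2 - Add two's complement:
Two's complement of 0010110011111110: invert → 1101001100000001, add 1 → 1101001100000010
  0110111001101111
+ 1101001100000010
------------------
 10100000101110001  (end carry out of the top bit = 1)
Discarding the end carry: 0100000101110001
Decimal check:
  0110111001101111 = 16384 + 8192 + 2048 + 1024 + 512 + 64 + 32 + 8 + 4 + 2 + 1 = 28271
  0010110011111110 = 8192 + 2048 + 1024 + 128 + 64 + 32 + 16 + 8 + 4 + 2 = 11518
  28271 - 11518 = 16753, and 0100000101110001 = 16384 + 256 + 64 + 32 + 16 + 1 = 16753 ✓



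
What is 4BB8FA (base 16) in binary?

Convert each hex digit to 4 bits:
  4 = 0100
  B = 1011
  B = 1011
  8 = 1000
  F = 1111
  A = 1010
Concatenate: 010010111011100011111010



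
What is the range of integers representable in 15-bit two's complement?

For 15-bit two's complement:
Minimum: -2^14 = -16384
Maximum: 2^14 - 1 = 16383



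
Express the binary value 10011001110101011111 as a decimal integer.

Sum of powers of 2 for each 1-bit:
2^0 + 2^1 + 2^2 + 2^3 + 2^4 + 2^6 + 2^8 + 2^10 + 2^11 + 2^12 + 2^15 + 2^16 + 2^19
= 1 + 2 + 4 + 8 + 16 + 64 + 256 + 1024 + 2048 + 4096 + 32768 + 65536 + 524288
= 630111



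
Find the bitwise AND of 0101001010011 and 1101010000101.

AND: 1 only when both bits are 1
  0101001010011
& 1101010000101
---------------
  0101000000001
Decimal: 2643 & 6789 = 2561



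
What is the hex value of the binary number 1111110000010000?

Group into 4-bit nibbles from right:
  1111 = F
  1100 = C
  0001 = 1
  0000 = 0
Result: FC10



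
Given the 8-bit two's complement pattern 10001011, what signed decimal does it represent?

Binary: 10001011
Sign bit: 1 (negative)
Invert: 01110100
Add 1:  01110101
Magnitude: 01110101 = 64 + 32 + 16 + 4 + 1 = 117
Value: -117



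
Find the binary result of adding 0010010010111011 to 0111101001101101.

Add column by column from the right: bit + bit + carry-in; write the sum mod 2, carry 1 when the sum is 2 or 3.
carry:  1100000111111110
        0010010010111011
+       0111101001101101
------------------------
       01001111100101000
(the carry out of the leftmost column, 0, becomes the leading bit)
Decimal check:
  0010010010111011 = 8192 + 1024 + 128 + 32 + 16 + 8 + 2 + 1 = 9403
  0111101001101101 = 16384 + 8192 + 4096 + 2048 + 512 + 64 + 32 + 8 + 4 + 1 = 31341
  9403 + 31341 = 40744, and 01001111100101000 = 32768 + 4096 + 2048 + 1024 + 512 + 256 + 32 + 8 = 40744 ✓



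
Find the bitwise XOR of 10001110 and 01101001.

XOR: 1 when bits differ
  10001110
^ 01101001
----------
  11100111
Decimal: 142 ^ 105 = 231



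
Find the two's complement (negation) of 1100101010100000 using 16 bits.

Original (sign bit 1, negative): 1100101010100000
Step 1 - Invert all bits: 0011010101011111
Step 2 - Add 1: 0011010101100000
Verification: 1100101010100000 + 0011010101100000 = 10000000000000000; discarding the end carry (carry out of the top bit) leaves the 16-bit value 0000000000000000, as required for x + (-x)



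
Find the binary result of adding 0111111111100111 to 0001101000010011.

Add column by column from the right: bit + bit + carry-in; write the sum mod 2, carry 1 when the sum is 2 or 3.
carry:  1111110000001110
        0111111111100111
+       0001101000010011
------------------------
       01001100111111010
(the carry out of the leftmost column, 0, becomes the leading bit)
Decimal check:
  0111111111100111 = 16384 + 8192 + 4096 + 2048 + 1024 + 512 + 256 + 128 + 64 + 32 + 4 + 2 + 1 = 32743
  0001101000010011 = 4096 + 2048 + 512 + 16 + 2 + 1 = 6675
  32743 + 6675 = 39418, and 01001100111111010 = 32768 + 4096 + 2048 + 256 + 128 + 64 + 32 + 16 + 8 + 2 = 39418 ✓



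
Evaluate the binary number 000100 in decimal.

Sum of powers of 2 for each 1-bit:
2^2
= 4
= 4



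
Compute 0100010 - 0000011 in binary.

Method 1 - Direct subtraction (column by column from the right: bit − bit − borrow-in; if negative, add 2 and borrow 1 from the next column):
borrow: 0111110
        0100010
-       0000011
---------------
        0011111

Method 2 - Add two's complement:
Two's complement of 0000011: invert → 1111100, add 1 → 1111101
  0100010
+ 1111101
---------
 10011111  (end carry out of the top bit = 1)
Discarding the end carry: 0011111
Decimal check:
  0100010 = 32 + 2 = 34
  0000011 = 2 + 1 = 3
  34 - 3 = 31, and 0011111 = 16 + 8 + 4 + 2 + 1 = 31 ✓



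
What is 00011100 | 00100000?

OR: 1 when either bit is 1
  00011100
| 00100000
----------
  00111100
Decimal: 28 | 32 = 60



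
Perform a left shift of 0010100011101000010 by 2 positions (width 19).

Original: 0010100011101000010 (decimal 83778)
Shift left by 2 positions
Append 2 zeros on the right
Result: 1010001110100001000 (decimal 335112)
Equivalent: 83778 << 2 = 83778 × 2^2 = 335112



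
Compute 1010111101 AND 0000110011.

AND: 1 only when both bits are 1
  1010111101
& 0000110011
------------
  0000110001
Decimal: 701 & 51 = 49



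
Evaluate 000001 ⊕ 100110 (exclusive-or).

XOR: 1 when bits differ
  000001
^ 100110
--------
  100111
Decimal: 1 ^ 38 = 39



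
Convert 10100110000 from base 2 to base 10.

Sum of powers of 2 for each 1-bit:
2^4 + 2^5 + 2^8 + 2^10
= 16 + 32 + 256 + 1024
= 1328



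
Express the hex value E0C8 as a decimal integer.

Expand by place value (powers of 16):
Digit values: E = 14, C = 12
E0C8 = 14 × 16^3 + 0 × 16^2 + 12 × 16^1 + 8 × 16^0
= 14 × 4096 + 0 × 256 + 12 × 16 + 8 × 1
= 57344 + 0 + 192 + 8
= 57544



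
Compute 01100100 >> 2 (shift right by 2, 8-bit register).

Original: 01100100 (decimal 100)
Shift right by 2 positions
Drop the 2 low bits; fill with zeros on the left
Result: 00011001 (decimal 25)
Equivalent: 100 >> 2 = 100 ÷ 2^2 = 25



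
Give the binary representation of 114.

Using repeated division by 2:
114 ÷ 2 = 57 remainder 0
57 ÷ 2 = 28 remainder 1
28 ÷ 2 = 14 remainder 0
14 ÷ 2 = 7 remainder 0
7 ÷ 2 = 3 remainder 1
3 ÷ 2 = 1 remainder 1
1 ÷ 2 = 0 remainder 1
Reading remainders bottom to top: 1110010



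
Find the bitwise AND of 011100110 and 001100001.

AND: 1 only when both bits are 1
  011100110
& 001100001
-----------
  001100000
Decimal: 230 & 97 = 96



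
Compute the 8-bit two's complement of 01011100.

Original: 01011100
Step 1 - Invert all bits: 10100011
Step 2 - Add 1: 10100100
Verification: 01011100 + 10100100 = 100000000; discarding the end carry (carry out of the top bit) leaves the 8-bit value 00000000, as required for x + (-x)



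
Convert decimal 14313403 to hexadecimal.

Using repeated division by 16 (digits 10–15 are A–F):
14313403 ÷ 16 = 894587 remainder 11 (B)
894587 ÷ 16 = 55911 remainder 11 (B)
55911 ÷ 16 = 3494 remainder 7
3494 ÷ 16 = 218 remainder 6
218 ÷ 16 = 13 remainder 10 (A)
13 ÷ 16 = 0 remainder 13 (D)
Reading remainders bottom to top: DA67BB



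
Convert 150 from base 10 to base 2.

Using repeated division by 2:
150 ÷ 2 = 75 remainder 0
75 ÷ 2 = 37 remainder 1
37 ÷ 2 = 18 remainder 1
18 ÷ 2 = 9 remainder 0
9 ÷ 2 = 4 remainder 1
4 ÷ 2 = 2 remainder 0
2 ÷ 2 = 1 remainder 0
1 ÷ 2 = 0 remainder 1
Reading remainders bottom to top: 10010110



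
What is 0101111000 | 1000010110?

OR: 1 when either bit is 1
  0101111000
| 1000010110
------------
  1101111110
Decimal: 376 | 534 = 894



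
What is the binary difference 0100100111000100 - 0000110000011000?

Method 1 - Direct subtraction (column by column from the right: bit − bit − borrow-in; if negative, add 2 and borrow 1 from the next column):
borrow: 0111100001110000
        0100100111000100
-       0000110000011000
------------------------
        0011110110101100

Method 2 - Add two's complement:
Two's complement of 0000110000011000: invert → 1111001111100111, add 1 → 1111001111101000
  0100100111000100
+ 1111001111101000
------------------
 10011110110101100  (end carry out of the top bit = 1)
Discarding the end carry: 0011110110101100
Decimal check:
  0100100111000100 = 16384 + 2048 + 256 + 128 + 64 + 4 = 18884
  0000110000011000 = 2048 + 1024 + 16 + 8 = 3096
  18884 - 3096 = 15788, and 0011110110101100 = 8192 + 4096 + 2048 + 1024 + 256 + 128 + 32 + 8 + 4 = 15788 ✓



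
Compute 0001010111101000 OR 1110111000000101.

OR: 1 when either bit is 1
  0001010111101000
| 1110111000000101
------------------
  1111111111101101
Decimal: 5608 | 60933 = 65517



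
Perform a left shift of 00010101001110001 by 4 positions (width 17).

Original: 00010101001110001 (decimal 10865)
Shift left by 4 positions
Append 4 zeros on the right and drop the 4 high bits that overflow the 17-bit width
Result: 01010011100010000 (decimal 42768)
Equivalent: 10865 << 4 = 10865 × 2^4 = 173840, truncated to 17 bits = 42768



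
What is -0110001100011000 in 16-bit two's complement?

Original: 0110001100011000
Step 1 - Invert all bits: 1001110011100111
Step 2 - Add 1: 1001110011101000
Verification: 0110001100011000 + 1001110011101000 = 10000000000000000; discarding the end carry (carry out of the top bit) leaves the 16-bit value 0000000000000000, as required for x + (-x)



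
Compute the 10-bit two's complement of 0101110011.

Original: 0101110011
Step 1 - Invert all bits: 1010001100
Step 2 - Add 1: 1010001101
Verification: 0101110011 + 1010001101 = 10000000000; discarding the end carry (carry out of the top bit) leaves the 10-bit value 0000000000, as required for x + (-x)



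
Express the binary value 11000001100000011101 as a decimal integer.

Sum of powers of 2 for each 1-bit:
2^0 + 2^2 + 2^3 + 2^4 + 2^11 + 2^12 + 2^18 + 2^19
= 1 + 4 + 8 + 16 + 2048 + 4096 + 262144 + 524288
= 792605



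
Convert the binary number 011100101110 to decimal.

Sum of powers of 2 for each 1-bit:
2^1 + 2^2 + 2^3 + 2^5 + 2^8 + 2^9 + 2^10
= 2 + 4 + 8 + 32 + 256 + 512 + 1024
= 1838



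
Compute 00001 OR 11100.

OR: 1 when either bit is 1
  00001
| 11100
-------
  11101
Decimal: 1 | 28 = 29



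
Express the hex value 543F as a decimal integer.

Expand by place value (powers of 16):
Digit values: F = 15
543F = 5 × 16^3 + 4 × 16^2 + 3 × 16^1 + 15 × 16^0
= 5 × 4096 + 4 × 256 + 3 × 16 + 15 × 1
= 20480 + 1024 + 48 + 15
= 21567



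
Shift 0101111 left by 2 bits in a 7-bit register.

Original: 0101111 (decimal 47)
Shift left by 2 positions
Append 2 zeros on the right and drop the 2 high bits that overflow the 7-bit width
Result: 0111100 (decimal 60)
Equivalent: 47 << 2 = 47 × 2^2 = 188, truncated to 7 bits = 60



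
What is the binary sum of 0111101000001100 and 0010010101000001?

Add column by column from the right: bit + bit + carry-in; write the sum mod 2, carry 1 when the sum is 2 or 3.
carry:  1100000000000000
        0111101000001100
+       0010010101000001
------------------------
       01001111101001101
(the carry out of the leftmost column, 0, becomes the leading bit)
Decimal check:
  0111101000001100 = 16384 + 8192 + 4096 + 2048 + 512 + 8 + 4 = 31244
  0010010101000001 = 8192 + 1024 + 256 + 64 + 1 = 9537
  31244 + 9537 = 40781, and 01001111101001101 = 32768 + 4096 + 2048 + 1024 + 512 + 256 + 64 + 8 + 4 + 1 = 40781 ✓



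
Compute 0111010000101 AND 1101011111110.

AND: 1 only when both bits are 1
  0111010000101
& 1101011111110
---------------
  0101010000100
Decimal: 3717 & 6910 = 2692



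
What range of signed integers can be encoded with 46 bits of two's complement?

For 46-bit two's complement:
Minimum: -2^45 = -35184372088832
Maximum: 2^45 - 1 = 35184372088831



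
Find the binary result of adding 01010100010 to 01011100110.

Add column by column from the right: bit + bit + carry-in; write the sum mod 2, carry 1 when the sum is 2 or 3.
carry:  10111001100
        01010100010
+       01011100110
-------------------
       010110001000
(the carry out of the leftmost column, 0, becomes the leading bit)
Decimal check:
  01010100010 = 512 + 128 + 32 + 2 = 674
  01011100110 = 512 + 128 + 64 + 32 + 4 + 2 = 742
  674 + 742 = 1416, and 010110001000 = 1024 + 256 + 128 + 8 = 1416 ✓



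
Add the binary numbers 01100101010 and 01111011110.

Add column by column from the right: bit + bit + carry-in; write the sum mod 2, carry 1 when the sum is 2 or 3.
carry:  11111111100
        01100101010
+       01111011110
-------------------
       011100001000
(the carry out of the leftmost column, 0, becomes the leading bit)
Decimal check:
  01100101010 = 512 + 256 + 32 + 8 + 2 = 810
  01111011110 = 512 + 256 + 128 + 64 + 16 + 8 + 4 + 2 = 990
  810 + 990 = 1800, and 011100001000 = 1024 + 512 + 256 + 8 = 1800 ✓



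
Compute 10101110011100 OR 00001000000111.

OR: 1 when either bit is 1
  10101110011100
| 00001000000111
----------------
  10101110011111
Decimal: 11164 | 519 = 11167



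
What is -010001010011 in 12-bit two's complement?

Original: 010001010011
Step 1 - Invert all bits: 101110101100
Step 2 - Add 1: 101110101101
Verification: 010001010011 + 101110101101 = 1000000000000; discarding the end carry (carry out of the top bit) leaves the 12-bit value 000000000000, as required for x + (-x)



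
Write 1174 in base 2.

Using repeated division by 2:
1174 ÷ 2 = 587 remainder 0
587 ÷ 2 = 293 remainder 1
293 ÷ 2 = 146 remainder 1
146 ÷ 2 = 73 remainder 0
73 ÷ 2 = 36 remainder 1
36 ÷ 2 = 18 remainder 0
18 ÷ 2 = 9 remainder 0
9 ÷ 2 = 4 remainder 1
4 ÷ 2 = 2 remainder 0
2 ÷ 2 = 1 remainder 0
1 ÷ 2 = 0 remainder 1
Reading remainders bottom to top: 10010010110



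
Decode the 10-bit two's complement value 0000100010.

Binary: 0000100010
Sign bit: 0 (non-negative)
Read directly as an unsigned value:
0000100010 = 32 + 2 = 34
Value: 34



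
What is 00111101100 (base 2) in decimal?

Sum of powers of 2 for each 1-bit:
2^2 + 2^3 + 2^5 + 2^6 + 2^7 + 2^8
= 4 + 8 + 32 + 64 + 128 + 256
= 492



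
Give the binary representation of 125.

Using repeated division by 2:
125 ÷ 2 = 62 remainder 1
62 ÷ 2 = 31 remainder 0
31 ÷ 2 = 15 remainder 1
15 ÷ 2 = 7 remainder 1
7 ÷ 2 = 3 remainder 1
3 ÷ 2 = 1 remainder 1
1 ÷ 2 = 0 remainder 1
Reading remainders bottom to top: 1111101



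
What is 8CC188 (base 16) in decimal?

Expand by place value (powers of 16):
Digit values: C = 12
8CC188 = 8 × 16^5 + 12 × 16^4 + 12 × 16^3 + 1 × 16^2 + 8 × 16^1 + 8 × 16^0
= 8 × 1048576 + 12 × 65536 + 12 × 4096 + 1 × 256 + 8 × 16 + 8 × 1
= 8388608 + 786432 + 49152 + 256 + 128 + 8
= 9224584



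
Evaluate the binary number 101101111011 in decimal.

Sum of powers of 2 for each 1-bit:
2^0 + 2^1 + 2^3 + 2^4 + 2^5 + 2^6 + 2^8 + 2^9 + 2^11
= 1 + 2 + 8 + 16 + 32 + 64 + 256 + 512 + 2048
= 2939



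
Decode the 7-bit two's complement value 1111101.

Binary: 1111101
Sign bit: 1 (negative)
Invert: 0000010
Add 1:  0000011
Magnitude: 0000011 = 2 + 1 = 3
Value: -3



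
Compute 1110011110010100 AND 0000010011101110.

AND: 1 only when both bits are 1
  1110011110010100
& 0000010011101110
------------------
  0000010010000100
Decimal: 59284 & 1262 = 1156



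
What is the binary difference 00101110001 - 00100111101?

Method 1 - Direct subtraction (column by column from the right: bit − bit − borrow-in; if negative, add 2 and borrow 1 from the next column):
borrow: 00001111000
        00101110001
-       00100111101
-------------------
        00000110100

Method 2 - Add two's complement:
Two's complement of 00100111101: invert → 11011000010, add 1 → 11011000011
  00101110001
+ 11011000011
-------------
 100000110100  (end carry out of the top bit = 1)
Discarding the end carry: 00000110100
Decimal check:
  00101110001 = 256 + 64 + 32 + 16 + 1 = 369
  00100111101 = 256 + 32 + 16 + 8 + 4 + 1 = 317
  369 - 317 = 52, and 00000110100 = 32 + 16 + 4 = 52 ✓



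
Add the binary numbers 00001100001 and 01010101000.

Add column by column from the right: bit + bit + carry-in; write the sum mod 2, carry 1 when the sum is 2 or 3.
carry:  00111000000
        00001100001
+       01010101000
-------------------
       001100001001
(the carry out of the leftmost column, 0, becomes the leading bit)
Decimal check:
  00001100001 = 64 + 32 + 1 = 97
  01010101000 = 512 + 128 + 32 + 8 = 680
  97 + 680 = 777, and 001100001001 = 512 + 256 + 8 + 1 = 777 ✓



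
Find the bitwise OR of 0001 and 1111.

OR: 1 when either bit is 1
  0001
| 1111
------
  1111
Decimal: 1 | 15 = 15



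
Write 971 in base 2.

Using repeated division by 2:
971 ÷ 2 = 485 remainder 1
485 ÷ 2 = 242 remainder 1
242 ÷ 2 = 121 remainder 0
121 ÷ 2 = 60 remainder 1
60 ÷ 2 = 30 remainder 0
30 ÷ 2 = 15 remainder 0
15 ÷ 2 = 7 remainder 1
7 ÷ 2 = 3 remainder 1
3 ÷ 2 = 1 remainder 1
1 ÷ 2 = 0 remainder 1
Reading remainders bottom to top: 1111001011



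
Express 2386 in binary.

Using repeated division by 2:
2386 ÷ 2 = 1193 remainder 0
1193 ÷ 2 = 596 remainder 1
596 ÷ 2 = 298 remainder 0
298 ÷ 2 = 149 remainder 0
149 ÷ 2 = 74 remainder 1
74 ÷ 2 = 37 remainder 0
37 ÷ 2 = 18 remainder 1
18 ÷ 2 = 9 remainder 0
9 ÷ 2 = 4 remainder 1
4 ÷ 2 = 2 remainder 0
2 ÷ 2 = 1 remainder 0
1 ÷ 2 = 0 remainder 1
Reading remainders bottom to top: 100101010010



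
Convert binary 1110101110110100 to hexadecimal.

Group into 4-bit nibbles from right:
  1110 = E
  1011 = B
  1011 = B
  0100 = 4
Result: EBB4



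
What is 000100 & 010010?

AND: 1 only when both bits are 1
  000100
& 010010
--------
  000000
Decimal: 4 & 18 = 0



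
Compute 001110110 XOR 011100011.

XOR: 1 when bits differ
  001110110
^ 011100011
-----------
  010010101
Decimal: 118 ^ 227 = 149



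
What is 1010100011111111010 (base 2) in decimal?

Sum of powers of 2 for each 1-bit:
2^1 + 2^3 + 2^4 + 2^5 + 2^6 + 2^7 + 2^8 + 2^9 + 2^10 + 2^14 + 2^16 + 2^18
= 2 + 8 + 16 + 32 + 64 + 128 + 256 + 512 + 1024 + 16384 + 65536 + 262144
= 346106



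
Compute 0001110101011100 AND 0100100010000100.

AND: 1 only when both bits are 1
  0001110101011100
& 0100100010000100
------------------
  0000100000000100
Decimal: 7516 & 18564 = 2052



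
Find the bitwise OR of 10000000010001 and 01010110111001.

OR: 1 when either bit is 1
  10000000010001
| 01010110111001
----------------
  11010110111001
Decimal: 8209 | 5561 = 13753



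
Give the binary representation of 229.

Using repeated division by 2:
229 ÷ 2 = 114 remainder 1
114 ÷ 2 = 57 remainder 0
57 ÷ 2 = 28 remainder 1
28 ÷ 2 = 14 remainder 0
14 ÷ 2 = 7 remainder 0
7 ÷ 2 = 3 remainder 1
3 ÷ 2 = 1 remainder 1
1 ÷ 2 = 0 remainder 1
Reading remainders bottom to top: 11100101



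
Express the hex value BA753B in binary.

Convert each hex digit to 4 bits:
  B = 1011
  A = 1010
  7 = 0111
  5 = 0101
  3 = 0011
  B = 1011
Concatenate: 101110100111010100111011



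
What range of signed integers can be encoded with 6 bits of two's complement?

For 6-bit two's complement:
Minimum: -2^5 = -32
Maximum: 2^5 - 1 = 31



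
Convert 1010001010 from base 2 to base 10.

Sum of powers of 2 for each 1-bit:
2^1 + 2^3 + 2^7 + 2^9
= 2 + 8 + 128 + 512
= 650



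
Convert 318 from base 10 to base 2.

Using repeated division by 2:
318 ÷ 2 = 159 remainder 0
159 ÷ 2 = 79 remainder 1
79 ÷ 2 = 39 remainder 1
39 ÷ 2 = 19 remainder 1
19 ÷ 2 = 9 remainder 1
9 ÷ 2 = 4 remainder 1
4 ÷ 2 = 2 remainder 0
2 ÷ 2 = 1 remainder 0
1 ÷ 2 = 0 remainder 1
Reading remainders bottom to top: 100111110



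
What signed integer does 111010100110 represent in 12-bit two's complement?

Binary: 111010100110
Sign bit: 1 (negative)
Invert: 000101011001
Add 1:  000101011010
Magnitude: 000101011010 = 256 + 64 + 16 + 8 + 2 = 346
Value: -346



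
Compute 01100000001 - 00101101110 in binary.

Method 1 - Direct subtraction (column by column from the right: bit − bit − borrow-in; if negative, add 2 and borrow 1 from the next column):
borrow: 01111111100
        01100000001
-       00101101110
-------------------
        00110010011

Method 2 - Add two's complement:
Two's complement of 00101101110: invert → 11010010001, add 1 → 11010010010
  01100000001
+ 11010010010
-------------
 100110010011  (end carry out of the top bit = 1)
Discarding the end carry: 00110010011
Decimal check:
  01100000001 = 512 + 256 + 1 = 769
  00101101110 = 256 + 64 + 32 + 8 + 4 + 2 = 366
  769 - 366 = 403, and 00110010011 = 256 + 128 + 16 + 2 + 1 = 403 ✓



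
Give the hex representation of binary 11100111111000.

Group into 4-bit nibbles from right:
  0011 = 3
  1001 = 9
  1111 = F
  1000 = 8
Result: 39F8



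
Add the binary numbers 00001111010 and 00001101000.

Add column by column from the right: bit + bit + carry-in; write the sum mod 2, carry 1 when the sum is 2 or 3.
carry:  00011110000
        00001111010
+       00001101000
-------------------
       000011100010
(the carry out of the leftmost column, 0, becomes the leading bit)
Decimal check:
  00001111010 = 64 + 32 + 16 + 8 + 2 = 122
  00001101000 = 64 + 32 + 8 = 104
  122 + 104 = 226, and 000011100010 = 128 + 64 + 32 + 2 = 226 ✓



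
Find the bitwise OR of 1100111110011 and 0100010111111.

OR: 1 when either bit is 1
  1100111110011
| 0100010111111
---------------
  1100111111111
Decimal: 6643 | 2239 = 6655



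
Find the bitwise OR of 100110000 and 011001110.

OR: 1 when either bit is 1
  100110000
| 011001110
-----------
  111111110
Decimal: 304 | 206 = 510



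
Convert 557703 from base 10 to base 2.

Using repeated division by 2:
557703 ÷ 2 = 278851 remainder 1
278851 ÷ 2 = 139425 remainder 1
139425 ÷ 2 = 69712 remainder 1
69712 ÷ 2 = 34856 remainder 0
34856 ÷ 2 = 17428 remainder 0
17428 ÷ 2 = 8714 remainder 0
8714 ÷ 2 = 4357 remainder 0
4357 ÷ 2 = 2178 remainder 1
2178 ÷ 2 = 1089 remainder 0
1089 ÷ 2 = 544 remainder 1
544 ÷ 2 = 272 remainder 0
272 ÷ 2 = 136 remainder 0
136 ÷ 2 = 68 remainder 0
68 ÷ 2 = 34 remainder 0
34 ÷ 2 = 17 remainder 0
17 ÷ 2 = 8 remainder 1
8 ÷ 2 = 4 remainder 0
4 ÷ 2 = 2 remainder 0
2 ÷ 2 = 1 remainder 0
1 ÷ 2 = 0 remainder 1
Reading remainders bottom to top: 10001000001010000111



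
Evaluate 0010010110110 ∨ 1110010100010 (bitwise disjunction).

OR: 1 when either bit is 1
  0010010110110
| 1110010100010
---------------
  1110010110110
Decimal: 1206 | 7330 = 7350



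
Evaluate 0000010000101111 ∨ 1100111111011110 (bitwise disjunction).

OR: 1 when either bit is 1
  0000010000101111
| 1100111111011110
------------------
  1100111111111111
Decimal: 1071 | 53214 = 53247



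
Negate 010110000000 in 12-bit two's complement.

Original: 010110000000
Step 1 - Invert all bits: 101001111111
Step 2 - Add 1: 101010000000
Verification: 010110000000 + 101010000000 = 1000000000000; discarding the end carry (carry out of the top bit) leaves the 12-bit value 000000000000, as required for x + (-x)



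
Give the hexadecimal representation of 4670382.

Using repeated division by 16 (digits 10–15 are A–F):
4670382 ÷ 16 = 291898 remainder 14 (E)
291898 ÷ 16 = 18243 remainder 10 (A)
18243 ÷ 16 = 1140 remainder 3
1140 ÷ 16 = 71 remainder 4
71 ÷ 16 = 4 remainder 7
4 ÷ 16 = 0 remainder 4
Reading remainders bottom to top: 4743AE



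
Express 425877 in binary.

Using repeated division by 2:
425877 ÷ 2 = 212938 remainder 1
212938 ÷ 2 = 106469 remainder 0
106469 ÷ 2 = 53234 remainder 1
53234 ÷ 2 = 26617 remainder 0
26617 ÷ 2 = 13308 remainder 1
13308 ÷ 2 = 6654 remainder 0
6654 ÷ 2 = 3327 remainder 0
3327 ÷ 2 = 1663 remainder 1
1663 ÷ 2 = 831 remainder 1
831 ÷ 2 = 415 remainder 1
415 ÷ 2 = 207 remainder 1
207 ÷ 2 = 103 remainder 1
103 ÷ 2 = 51 remainder 1
51 ÷ 2 = 25 remainder 1
25 ÷ 2 = 12 remainder 1
12 ÷ 2 = 6 remainder 0
6 ÷ 2 = 3 remainder 0
3 ÷ 2 = 1 remainder 1
1 ÷ 2 = 0 remainder 1
Reading remainders bottom to top: 1100111111110010101



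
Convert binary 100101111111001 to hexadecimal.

Group into 4-bit nibbles from right:
  0100 = 4
  1011 = B
  1111 = F
  1001 = 9
Result: 4BF9



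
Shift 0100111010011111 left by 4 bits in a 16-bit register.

Original: 0100111010011111 (decimal 20127)
Shift left by 4 positions
Append 4 zeros on the right and drop the 4 high bits that overflow the 16-bit width
Result: 1110100111110000 (decimal 59888)
Equivalent: 20127 << 4 = 20127 × 2^4 = 322032, truncated to 16 bits = 59888



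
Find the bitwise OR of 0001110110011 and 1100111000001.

OR: 1 when either bit is 1
  0001110110011
| 1100111000001
---------------
  1101111110011
Decimal: 947 | 6593 = 7155



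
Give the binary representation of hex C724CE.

Convert each hex digit to 4 bits:
  C = 1100
  7 = 0111
  2 = 0010
  4 = 0100
  C = 1100
  E = 1110
Concatenate: 110001110010010011001110



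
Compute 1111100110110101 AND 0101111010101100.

AND: 1 only when both bits are 1
  1111100110110101
& 0101111010101100
------------------
  0101100010100100
Decimal: 63925 & 24236 = 22692



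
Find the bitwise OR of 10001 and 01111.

OR: 1 when either bit is 1
  10001
| 01111
-------
  11111
Decimal: 17 | 15 = 31



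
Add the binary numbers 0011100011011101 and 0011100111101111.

Add column by column from the right: bit + bit + carry-in; write the sum mod 2, carry 1 when the sum is 2 or 3.
carry:  0111001111111110
        0011100011011101
+       0011100111101111
------------------------
       00111001011001100
(the carry out of the leftmost column, 0, becomes the leading bit)
Decimal check:
  0011100011011101 = 8192 + 4096 + 2048 + 128 + 64 + 16 + 8 + 4 + 1 = 14557
  0011100111101111 = 8192 + 4096 + 2048 + 256 + 128 + 64 + 32 + 8 + 4 + 2 + 1 = 14831
  14557 + 14831 = 29388, and 00111001011001100 = 16384 + 8192 + 4096 + 512 + 128 + 64 + 8 + 4 = 29388 ✓



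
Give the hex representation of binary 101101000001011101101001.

Group into 4-bit nibbles from right:
  1011 = B
  0100 = 4
  0001 = 1
  0111 = 7
  0110 = 6
  1001 = 9
Result: B41769



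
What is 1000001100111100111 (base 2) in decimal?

Sum of powers of 2 for each 1-bit:
2^0 + 2^1 + 2^2 + 2^5 + 2^6 + 2^7 + 2^8 + 2^11 + 2^12 + 2^18
= 1 + 2 + 4 + 32 + 64 + 128 + 256 + 2048 + 4096 + 262144
= 268775



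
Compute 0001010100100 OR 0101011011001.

OR: 1 when either bit is 1
  0001010100100
| 0101011011001
---------------
  0101011111101
Decimal: 676 | 2777 = 2813



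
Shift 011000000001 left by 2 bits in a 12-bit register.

Original: 011000000001 (decimal 1537)
Shift left by 2 positions
Append 2 zeros on the right and drop the 2 high bits that overflow the 12-bit width
Result: 100000000100 (decimal 2052)
Equivalent: 1537 << 2 = 1537 × 2^2 = 6148, truncated to 12 bits = 2052



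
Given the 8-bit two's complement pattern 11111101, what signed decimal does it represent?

Binary: 11111101
Sign bit: 1 (negative)
Invert: 00000010
Add 1:  00000011
Magnitude: 00000011 = 2 + 1 = 3
Value: -3



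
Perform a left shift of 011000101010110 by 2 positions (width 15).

Original: 011000101010110 (decimal 12630)
Shift left by 2 positions
Append 2 zeros on the right and drop the 2 high bits that overflow the 15-bit width
Result: 100010101011000 (decimal 17752)
Equivalent: 12630 << 2 = 12630 × 2^2 = 50520, truncated to 15 bits = 17752



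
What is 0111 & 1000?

AND: 1 only when both bits are 1
  0111
& 1000
------
  0000
Decimal: 7 & 8 = 0



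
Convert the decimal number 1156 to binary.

Using repeated division by 2:
1156 ÷ 2 = 578 remainder 0
578 ÷ 2 = 289 remainder 0
289 ÷ 2 = 144 remainder 1
144 ÷ 2 = 72 remainder 0
72 ÷ 2 = 36 remainder 0
36 ÷ 2 = 18 remainder 0
18 ÷ 2 = 9 remainder 0
9 ÷ 2 = 4 remainder 1
4 ÷ 2 = 2 remainder 0
2 ÷ 2 = 1 remainder 0
1 ÷ 2 = 0 remainder 1
Reading remainders bottom to top: 10010000100



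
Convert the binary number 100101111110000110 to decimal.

Sum of powers of 2 for each 1-bit:
2^1 + 2^2 + 2^7 + 2^8 + 2^9 + 2^10 + 2^11 + 2^12 + 2^14 + 2^17
= 2 + 4 + 128 + 256 + 512 + 1024 + 2048 + 4096 + 16384 + 131072
= 155526



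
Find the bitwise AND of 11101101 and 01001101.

AND: 1 only when both bits are 1
  11101101
& 01001101
----------
  01001101
Decimal: 237 & 77 = 77



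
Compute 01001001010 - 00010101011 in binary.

Method 1 - Direct subtraction (column by column from the right: bit − bit − borrow-in; if negative, add 2 and borrow 1 from the next column):
borrow: 01101111110
        01001001010
-       00010101011
-------------------
        00110011111

Method 2 - Add two's complement:
Two's complement of 00010101011: invert → 11101010100, add 1 → 11101010101
  01001001010
+ 11101010101
-------------
 100110011111  (end carry out of the top bit = 1)
Discarding the end carry: 00110011111
Decimal check:
  01001001010 = 512 + 64 + 8 + 2 = 586
  00010101011 = 128 + 32 + 8 + 2 + 1 = 171
  586 - 171 = 415, and 00110011111 = 256 + 128 + 16 + 8 + 4 + 2 + 1 = 415 ✓

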